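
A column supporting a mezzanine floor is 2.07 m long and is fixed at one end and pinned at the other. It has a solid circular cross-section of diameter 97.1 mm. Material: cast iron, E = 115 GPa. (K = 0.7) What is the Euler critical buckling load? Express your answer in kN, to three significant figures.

I = πd⁴/64 = π×97.1⁴/64 = 4.364×10^6 mm⁴
I = 4.364×10^6 mm⁴ = 4.364×10^-6 m⁴
Effective length L_e = K·L = 0.7 × 2.07 = 1.449 m
P_cr = π²EI / L_e² = π² × 115×10⁹ × 4.364×10^-6 / 1.449² = 2.359×10^6 N

P_cr ≈ 2360 kN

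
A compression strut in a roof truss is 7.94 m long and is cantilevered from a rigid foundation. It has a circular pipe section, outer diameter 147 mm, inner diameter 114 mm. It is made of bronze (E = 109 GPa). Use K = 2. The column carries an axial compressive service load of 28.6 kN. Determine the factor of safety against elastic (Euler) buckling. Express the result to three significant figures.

n ≈ 2.18

d_o = 147 mm, d_i = 114 mm
I = π(d_o⁴ − d_i⁴)/64 = π(147⁴ − 114.0⁴)/64 = 1.463×10^7 mm⁴
I = 1.463×10^7 mm⁴ = 1.463×10^-5 m⁴
Effective length L_e = K·L = 2 × 7.94 = 15.88 m
P_cr = π²EI / L_e² = π² × 109×10⁹ × 1.463×10^-5 / 15.88² = 6.241×10^4 N
Factor of safety n = P_cr / P = 62.415 / 28.6 = 2.18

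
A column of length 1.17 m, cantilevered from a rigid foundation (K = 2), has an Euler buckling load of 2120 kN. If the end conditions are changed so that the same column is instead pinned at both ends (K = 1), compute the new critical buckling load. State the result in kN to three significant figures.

P_cr ∝ 1/K², so P_cr,new = P_cr,old × (K_old/K_new)² = 2120 × (2/1)²
= 2120 × 4.000 = 8480 kN

P_cr ≈ 8480 kN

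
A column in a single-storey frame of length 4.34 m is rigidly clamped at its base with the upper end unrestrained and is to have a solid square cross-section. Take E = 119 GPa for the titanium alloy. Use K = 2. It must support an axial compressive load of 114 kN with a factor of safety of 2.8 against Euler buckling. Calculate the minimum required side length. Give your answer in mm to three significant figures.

a ≈ 125 mm

Required P_cr = n·P = 2.8 × 114 = 319.2 kN
L_e = K·L = 2 × 4.34 = 8.680 m
Required I = P_cr·L_e²/(π²E) = 3.192×10^5 × 8.680² / (π² × 1.19×10^11) = 2.048×10^-5 m⁴
I_req = 2.048×10^7 mm⁴
Solid square: I = a⁴/12  ⇒  a = (12I)^(1/4) = (12×2.048×10^7)^(1/4) = 125 mm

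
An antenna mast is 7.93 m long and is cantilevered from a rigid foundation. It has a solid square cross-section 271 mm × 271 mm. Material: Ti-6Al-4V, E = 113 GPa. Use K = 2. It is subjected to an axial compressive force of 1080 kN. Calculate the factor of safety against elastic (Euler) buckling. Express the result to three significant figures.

I = a⁴/12 = 271⁴/12 = 4.495×10^8 mm⁴
I = 4.495×10^8 mm⁴ = 4.495×10^-4 m⁴
Effective length L_e = K·L = 2 × 7.93 = 15.86 m
P_cr = π²EI / L_e² = π² × 113×10⁹ × 4.495×10^-4 / 15.86² = 1.993×10^6 N
Factor of safety n = P_cr / P = 1992.8 / 1080 = 1.85

n ≈ 1.85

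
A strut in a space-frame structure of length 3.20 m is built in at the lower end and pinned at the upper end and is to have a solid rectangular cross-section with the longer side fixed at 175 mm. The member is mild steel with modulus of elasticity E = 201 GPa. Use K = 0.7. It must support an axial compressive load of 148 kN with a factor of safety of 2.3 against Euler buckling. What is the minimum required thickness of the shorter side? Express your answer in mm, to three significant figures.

b ≈ 38.9 mm

Required P_cr = n·P = 2.3 × 148 = 340.4 kN
L_e = K·L = 0.7 × 3.20 = 2.240 m
Required I = P_cr·L_e²/(π²E) = 3.404×10^5 × 2.240² / (π² × 2.01×10^11) = 8.610×10^-7 m⁴
I_req = 8.610×10^5 mm⁴
Rectangle, weak axis: I_min = h·b³/12 with h = 175 mm fixed  ⇒  b = (12I/h)^(1/3) = 38.9 mm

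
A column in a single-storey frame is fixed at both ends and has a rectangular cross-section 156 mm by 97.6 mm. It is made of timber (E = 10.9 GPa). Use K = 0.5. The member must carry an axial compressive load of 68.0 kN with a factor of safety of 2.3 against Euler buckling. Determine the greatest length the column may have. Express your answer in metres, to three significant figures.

Buckling occurs about the weak axis: I_min = h·b³/12 with b = 97.6 mm (the shorter side).
I_min = 156×97.6³/12 = 1.209×10^7 mm⁴
I = 1.209×10^-5 m⁴
Required critical load P_cr = n·P = 2.3 × 68.0 = 156.4 kN = 1.564×10^5 N
From P_cr = π²EI/(K·L)²:  L = (1/K)·√(π²EI/P_cr) = (1/0.5)·√(π²×1.09×10^10×1.209×10^-5/1.564×10^5)
L = 5.77 m

L_max ≈ 5.77 m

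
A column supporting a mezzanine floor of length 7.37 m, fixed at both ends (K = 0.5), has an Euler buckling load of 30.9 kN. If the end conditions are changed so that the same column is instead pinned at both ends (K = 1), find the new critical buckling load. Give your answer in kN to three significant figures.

P_cr ≈ 7.72 kN

P_cr ∝ 1/K², so P_cr,new = P_cr,old × (K_old/K_new)² = 30.9 × (0.5/1)²
= 30.9 × 0.2500 = 7.72 kN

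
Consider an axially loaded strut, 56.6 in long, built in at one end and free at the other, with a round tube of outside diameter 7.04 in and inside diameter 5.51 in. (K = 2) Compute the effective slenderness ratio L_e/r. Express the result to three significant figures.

d_o = 7.04 in, d_i = 5.51 in
I = π(d_o⁴ − d_i⁴)/64 = π(7.04⁴ − 5.510⁴)/64 = 75.33 in⁴
A = 15.08 in²;  r_min = √(I/A) = √(75.33/15.08) = 2.235 in
L_e = K·L = 2 × 56.6 = 113.2 in
λ = L_e / r_min = 113.20 / 2.235 = 50.6

λ ≈ 50.6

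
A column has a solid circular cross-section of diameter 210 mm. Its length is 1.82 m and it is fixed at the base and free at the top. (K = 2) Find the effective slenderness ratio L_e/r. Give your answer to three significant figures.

λ ≈ 69.3

I = πd⁴/64 = π×210⁴/64 = 9.547×10^7 mm⁴
A = 3.464×10^4 mm²;  r_min = √(I/A) = √(9.547×10^7/3.464×10^4) = 52.50 mm
L_e = K·L = 2 × 1.82 m = 3.640 m = 3640.0 mm
λ = L_e / r_min = 3640.0 / 52.50 = 69.3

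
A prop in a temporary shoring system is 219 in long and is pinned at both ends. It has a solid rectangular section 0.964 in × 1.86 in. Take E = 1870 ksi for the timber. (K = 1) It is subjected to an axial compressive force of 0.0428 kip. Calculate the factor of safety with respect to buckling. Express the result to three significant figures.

Buckling occurs about the weak axis: I_min = h·b³/12 with b = 0.964 in (the shorter side).
I_min = 1.86×0.964³/12 = 0.1389 in⁴
Effective length L_e = K·L = 1 × 219 = 219.0 in
P_cr = π²EI / L_e² = π² × 1870×10³ × 0.1389 / 219.0² = 53.43 lb
Factor of safety n = P_cr / P = 0.053434 / 0.0428 = 1.25

n ≈ 1.25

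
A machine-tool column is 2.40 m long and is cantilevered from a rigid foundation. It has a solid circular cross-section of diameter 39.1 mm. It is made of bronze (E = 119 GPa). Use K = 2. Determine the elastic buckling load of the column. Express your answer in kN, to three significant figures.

I = πd⁴/64 = π×39.1⁴/64 = 1.147×10^5 mm⁴
I = 1.147×10^5 mm⁴ = 1.147×10^-7 m⁴
Effective length L_e = K·L = 2 × 2.40 = 4.800 m
P_cr = π²EI / L_e² = π² × 119×10⁹ × 1.147×10^-7 / 4.800² = 5.848×10^3 N

P_cr ≈ 5.85 kN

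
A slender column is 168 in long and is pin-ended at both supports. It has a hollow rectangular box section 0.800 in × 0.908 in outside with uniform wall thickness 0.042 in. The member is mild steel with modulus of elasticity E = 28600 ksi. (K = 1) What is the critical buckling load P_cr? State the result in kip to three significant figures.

P_cr ≈ 0.135 kip

Inner dimensions: h_i = 0.908 − 2×0.042 = 0.8240 in, b_i = 0.800 − 2×0.042 = 0.7160 in
Weak-axis I_min = (h_o·b_o³ − h_i·b_i³)/12 with b_o = 0.800, b_i = 0.7160 in (shorter outer/inner sides).
I_min = (0.908×0.800³ − 0.8240×0.7160³)/12 = 1.354×10^-2 in⁴
Effective length L_e = K·L = 1 × 168 = 168.0 in
P_cr = π²EI / L_e² = π² × 28600×10³ × 1.354×10^-2 / 168.0² = 135.4 lb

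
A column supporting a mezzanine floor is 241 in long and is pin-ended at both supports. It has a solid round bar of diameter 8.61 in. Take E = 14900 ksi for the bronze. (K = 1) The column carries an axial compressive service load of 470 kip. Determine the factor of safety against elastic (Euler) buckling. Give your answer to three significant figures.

n ≈ 1.45

I = πd⁴/64 = π×8.61⁴/64 = 269.8 in⁴
Effective length L_e = K·L = 1 × 241 = 241.0 in
P_cr = π²EI / L_e² = π² × 14900×10³ × 269.8 / 241.0² = 6.830×10^5 lb
Factor of safety n = P_cr / P = 683.02 / 470 = 1.45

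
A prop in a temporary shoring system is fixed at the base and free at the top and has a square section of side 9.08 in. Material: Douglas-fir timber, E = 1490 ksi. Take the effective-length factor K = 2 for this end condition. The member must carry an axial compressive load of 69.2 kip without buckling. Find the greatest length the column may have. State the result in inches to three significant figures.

L_max ≈ 173 in

I = a⁴/12 = 9.08⁴/12 = 566.5 in⁴
At the buckling limit P_cr = P = 6.920×10^4 lb
From P_cr = π²EI/(K·L)²:  L = (1/K)·√(π²EI/P_cr) = (1/2)·√(π²×1.49×10^6×566.5/6.920×10^4)
L = 173 in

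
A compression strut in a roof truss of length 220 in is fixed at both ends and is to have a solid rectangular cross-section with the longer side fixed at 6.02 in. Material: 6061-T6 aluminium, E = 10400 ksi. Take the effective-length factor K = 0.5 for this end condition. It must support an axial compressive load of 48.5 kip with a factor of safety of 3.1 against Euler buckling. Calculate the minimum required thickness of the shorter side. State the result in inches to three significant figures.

Required P_cr = n·P = 3.1 × 48.5 = 150.4 kip
L_e = K·L = 0.5 × 220 = 110.0 in
Required I = P_cr·L_e²/(π²E) = 1.504×10^5 × 110.0² / (π² × 1.04×10^7) = 17.72 in⁴
Rectangle, weak axis: I_min = h·b³/12 with h = 6.02 in fixed  ⇒  b = (12I/h)^(1/3) = 3.28 in

b ≈ 3.28 in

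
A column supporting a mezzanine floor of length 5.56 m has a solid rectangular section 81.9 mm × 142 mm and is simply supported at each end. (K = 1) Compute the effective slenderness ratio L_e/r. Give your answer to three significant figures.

For a rectangle r_min = b/√12 = 81.9/√12 = 23.64 mm
L_e = K·L = 1 × 5.56 m = 5.560 m = 5560.0 mm
λ = L_e / r_min = 5560.0 / 23.64 = 235

λ ≈ 235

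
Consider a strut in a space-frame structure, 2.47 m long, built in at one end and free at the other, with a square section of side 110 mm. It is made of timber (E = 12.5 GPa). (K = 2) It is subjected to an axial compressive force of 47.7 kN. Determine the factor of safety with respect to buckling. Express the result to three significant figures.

I = a⁴/12 = 110⁴/12 = 1.220×10^7 mm⁴
I = 1.220×10^7 mm⁴ = 1.220×10^-5 m⁴
Effective length L_e = K·L = 2 × 2.47 = 4.940 m
P_cr = π²EI / L_e² = π² × 12.5×10⁹ × 1.220×10^-5 / 4.940² = 6.168×10^4 N
Factor of safety n = P_cr / P = 61.680 / 47.7 = 1.29

n ≈ 1.29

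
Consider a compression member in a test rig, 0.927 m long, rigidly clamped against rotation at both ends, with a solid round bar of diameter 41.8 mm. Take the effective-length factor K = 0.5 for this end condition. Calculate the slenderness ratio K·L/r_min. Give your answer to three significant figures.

I = πd⁴/64 = π×41.8⁴/64 = 1.499×10^5 mm⁴
A = 1.372×10^3 mm²;  r_min = √(I/A) = √(1.499×10^5/1.372×10^3) = 10.45 mm
L_e = K·L = 0.5 × 0.927 m = 0.4635 m = 463.50 mm
λ = L_e / r_min = 463.50 / 10.45 = 44.4

λ ≈ 44.4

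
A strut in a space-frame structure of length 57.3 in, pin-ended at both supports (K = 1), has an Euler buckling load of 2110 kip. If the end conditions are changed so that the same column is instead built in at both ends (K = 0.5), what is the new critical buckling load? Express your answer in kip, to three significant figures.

P_cr ≈ 8440 kip

P_cr ∝ 1/K², so P_cr,new = P_cr,old × (K_old/K_new)² = 2110 × (1/0.5)²
= 2110 × 4.000 = 8440 kip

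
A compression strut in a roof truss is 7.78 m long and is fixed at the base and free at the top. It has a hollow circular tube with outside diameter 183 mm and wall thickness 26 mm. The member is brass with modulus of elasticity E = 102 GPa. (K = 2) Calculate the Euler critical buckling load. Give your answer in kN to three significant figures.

Inner diameter d_i = 183 − 2×26 = 131.0 mm
I = π(d_o⁴ − d_i⁴)/64 = π(183⁴ − 131.0⁴)/64 = 4.060×10^7 mm⁴
I = 4.060×10^7 mm⁴ = 4.060×10^-5 m⁴
Effective length L_e = K·L = 2 × 7.78 = 15.56 m
P_cr = π²EI / L_e² = π² × 102×10⁹ × 4.060×10^-5 / 15.56² = 1.688×10^5 N

P_cr ≈ 169 kN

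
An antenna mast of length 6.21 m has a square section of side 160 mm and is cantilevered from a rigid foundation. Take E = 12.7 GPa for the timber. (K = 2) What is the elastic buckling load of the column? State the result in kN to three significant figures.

I = a⁴/12 = 160⁴/12 = 5.461×10^7 mm⁴
I = 5.461×10^7 mm⁴ = 5.461×10^-5 m⁴
Effective length L_e = K·L = 2 × 6.21 = 12.42 m
P_cr = π²EI / L_e² = π² × 12.7×10⁹ × 5.461×10^-5 / 12.42² = 4.438×10^4 N

P_cr ≈ 44.4 kN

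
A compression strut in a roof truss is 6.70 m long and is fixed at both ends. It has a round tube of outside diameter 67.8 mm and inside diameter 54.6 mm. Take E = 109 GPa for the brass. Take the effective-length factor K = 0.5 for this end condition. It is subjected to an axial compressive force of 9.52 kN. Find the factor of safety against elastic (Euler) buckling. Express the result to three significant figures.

d_o = 67.8 mm, d_i = 54.6 mm
I = π(d_o⁴ − d_i⁴)/64 = π(67.8⁴ − 54.60⁴)/64 = 6.010×10^5 mm⁴
I = 6.010×10^5 mm⁴ = 6.010×10^-7 m⁴
Effective length L_e = K·L = 0.5 × 6.70 = 3.350 m
P_cr = π²EI / L_e² = π² × 109×10⁹ × 6.010×10^-7 / 3.350² = 5.761×10^4 N
Factor of safety n = P_cr / P = 57.612 / 9.52 = 6.05

n ≈ 6.05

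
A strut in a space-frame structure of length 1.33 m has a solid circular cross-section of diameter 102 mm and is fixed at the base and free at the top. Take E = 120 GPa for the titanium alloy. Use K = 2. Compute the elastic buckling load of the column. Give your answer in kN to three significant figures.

P_cr ≈ 889 kN

I = πd⁴/64 = π×102⁴/64 = 5.313×10^6 mm⁴
I = 5.313×10^6 mm⁴ = 5.313×10^-6 m⁴
Effective length L_e = K·L = 2 × 1.33 = 2.660 m
P_cr = π²EI / L_e² = π² × 120×10⁹ × 5.313×10^-6 / 2.660² = 8.894×10^5 N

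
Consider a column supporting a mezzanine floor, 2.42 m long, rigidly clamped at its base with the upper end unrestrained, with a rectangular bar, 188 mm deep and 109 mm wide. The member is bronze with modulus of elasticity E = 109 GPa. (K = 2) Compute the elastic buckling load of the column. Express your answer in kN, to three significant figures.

P_cr ≈ 932 kN

Buckling occurs about the weak axis: I_min = h·b³/12 with b = 109 mm (the shorter side).
I_min = 188×109³/12 = 2.029×10^7 mm⁴
I = 2.029×10^7 mm⁴ = 2.029×10^-5 m⁴
Effective length L_e = K·L = 2 × 2.42 = 4.840 m
P_cr = π²EI / L_e² = π² × 109×10⁹ × 2.029×10^-5 / 4.840² = 9.317×10^5 N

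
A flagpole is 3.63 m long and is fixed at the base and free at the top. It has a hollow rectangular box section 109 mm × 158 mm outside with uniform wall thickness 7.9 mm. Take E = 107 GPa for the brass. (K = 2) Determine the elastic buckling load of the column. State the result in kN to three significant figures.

Inner dimensions: h_i = 158 − 2×7.9 = 142.2 mm, b_i = 109 − 2×7.9 = 93.20 mm
Weak-axis I_min = (h_o·b_o³ − h_i·b_i³)/12 with b_o = 109, b_i = 93.20 mm (shorter outer/inner sides).
I_min = (158×109³ − 142.2×93.20³)/12 = 7.458×10^6 mm⁴
I = 7.458×10^6 mm⁴ = 7.458×10^-6 m⁴
Effective length L_e = K·L = 2 × 3.63 = 7.260 m
P_cr = π²EI / L_e² = π² × 107×10⁹ × 7.458×10^-6 / 7.260² = 1.494×10^5 N

P_cr ≈ 149 kN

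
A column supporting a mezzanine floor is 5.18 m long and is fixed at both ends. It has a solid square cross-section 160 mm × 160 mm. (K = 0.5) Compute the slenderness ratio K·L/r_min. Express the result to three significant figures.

For a square r = a/√12 = 160/√12 = 46.19 mm
L_e = K·L = 0.5 × 5.18 m = 2.590 m = 2590.0 mm
λ = L_e / r_min = 2590.0 / 46.19 = 56.1

λ ≈ 56.1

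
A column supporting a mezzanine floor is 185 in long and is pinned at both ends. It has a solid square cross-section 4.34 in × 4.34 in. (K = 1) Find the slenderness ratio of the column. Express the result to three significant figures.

λ ≈ 148

I = a⁴/12 = 4.34⁴/12 = 29.56 in⁴
A = 18.84 in²;  r_min = √(I/A) = √(29.56/18.84) = 1.253 in
L_e = K·L = 1 × 185 = 185.0 in
λ = L_e / r_min = 185.00 / 1.253 = 148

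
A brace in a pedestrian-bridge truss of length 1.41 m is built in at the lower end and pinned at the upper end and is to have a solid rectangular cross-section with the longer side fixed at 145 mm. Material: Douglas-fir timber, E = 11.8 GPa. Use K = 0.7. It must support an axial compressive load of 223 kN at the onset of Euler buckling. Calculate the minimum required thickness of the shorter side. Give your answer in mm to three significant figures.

L_e = K·L = 0.7 × 1.41 = 0.9870 m
Required I = P_cr·L_e²/(π²E) = 2.230×10^5 × 0.9870² / (π² × 1.18×10^10) = 1.865×10^-6 m⁴
I_req = 1.865×10^6 mm⁴
Rectangle, weak axis: I_min = h·b³/12 with h = 145 mm fixed  ⇒  b = (12I/h)^(1/3) = 53.6 mm

b ≈ 53.6 mm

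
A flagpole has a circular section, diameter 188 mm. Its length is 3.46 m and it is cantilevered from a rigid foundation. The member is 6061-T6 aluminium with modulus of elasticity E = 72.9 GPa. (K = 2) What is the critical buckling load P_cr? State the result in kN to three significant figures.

I = πd⁴/64 = π×188⁴/64 = 6.132×10^7 mm⁴
I = 6.132×10^7 mm⁴ = 6.132×10^-5 m⁴
Effective length L_e = K·L = 2 × 3.46 = 6.920 m
P_cr = π²EI / L_e² = π² × 72.9×10⁹ × 6.132×10^-5 / 6.920² = 9.213×10^5 N

P_cr ≈ 921 kN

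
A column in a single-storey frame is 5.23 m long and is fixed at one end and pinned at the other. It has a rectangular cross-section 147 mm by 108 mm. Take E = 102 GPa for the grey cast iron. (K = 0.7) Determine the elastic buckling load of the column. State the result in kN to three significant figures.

Buckling occurs about the weak axis: I_min = h·b³/12 with b = 108 mm (the shorter side).
I_min = 147×108³/12 = 1.543×10^7 mm⁴
I = 1.543×10^7 mm⁴ = 1.543×10^-5 m⁴
Effective length L_e = K·L = 0.7 × 5.23 = 3.661 m
P_cr = π²EI / L_e² = π² × 102×10⁹ × 1.543×10^-5 / 3.661² = 1.159×10^6 N

P_cr ≈ 1160 kN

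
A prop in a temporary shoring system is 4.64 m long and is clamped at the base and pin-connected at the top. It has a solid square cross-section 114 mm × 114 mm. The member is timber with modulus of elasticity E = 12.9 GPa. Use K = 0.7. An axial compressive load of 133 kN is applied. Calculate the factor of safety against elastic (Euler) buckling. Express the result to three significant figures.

I = a⁴/12 = 114⁴/12 = 1.407×10^7 mm⁴
I = 1.407×10^7 mm⁴ = 1.407×10^-5 m⁴
Effective length L_e = K·L = 0.7 × 4.64 = 3.248 m
P_cr = π²EI / L_e² = π² × 12.9×10⁹ × 1.407×10^-5 / 3.248² = 1.699×10^5 N
Factor of safety n = P_cr / P = 169.86 / 133 = 1.28

n ≈ 1.28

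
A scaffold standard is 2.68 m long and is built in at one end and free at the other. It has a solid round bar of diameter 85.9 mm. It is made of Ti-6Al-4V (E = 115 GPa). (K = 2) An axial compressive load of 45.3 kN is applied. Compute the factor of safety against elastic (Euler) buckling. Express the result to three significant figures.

n ≈ 2.33

I = πd⁴/64 = π×85.9⁴/64 = 2.673×10^6 mm⁴
I = 2.673×10^6 mm⁴ = 2.673×10^-6 m⁴
Effective length L_e = K·L = 2 × 2.68 = 5.360 m
P_cr = π²EI / L_e² = π² × 115×10⁹ × 2.673×10^-6 / 5.360² = 1.056×10^5 N
Factor of safety n = P_cr / P = 105.59 / 45.3 = 2.33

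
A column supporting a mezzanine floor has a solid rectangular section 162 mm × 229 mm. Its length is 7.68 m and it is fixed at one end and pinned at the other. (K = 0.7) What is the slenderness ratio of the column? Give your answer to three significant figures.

λ ≈ 115

Buckling occurs about the weak axis: I_min = h·b³/12 with b = 162 mm (the shorter side).
I_min = 229×162³/12 = 8.113×10^7 mm⁴
A = 3.710×10^4 mm²;  r_min = √(I/A) = √(8.113×10^7/3.710×10^4) = 46.77 mm
L_e = K·L = 0.7 × 7.68 m = 5.376 m = 5376.0 mm
λ = L_e / r_min = 5376.0 / 46.77 = 115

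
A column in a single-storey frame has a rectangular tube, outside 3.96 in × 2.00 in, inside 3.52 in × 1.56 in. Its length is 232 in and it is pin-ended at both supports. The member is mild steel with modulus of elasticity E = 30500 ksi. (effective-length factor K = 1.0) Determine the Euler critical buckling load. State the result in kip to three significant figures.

P_cr ≈ 8.54 kip

Weak-axis I_min = (h_o·b_o³ − h_i·b_i³)/12 with b_o = 2.00, b_i = 1.560 in (shorter outer/inner sides).
I_min = (3.96×2.00³ − 3.520×1.560³)/12 = 1.526 in⁴
Effective length L_e = K·L = 1 × 232 = 232.0 in
P_cr = π²EI / L_e² = π² × 30500×10³ × 1.526 / 232.0² = 8.537×10^3 lb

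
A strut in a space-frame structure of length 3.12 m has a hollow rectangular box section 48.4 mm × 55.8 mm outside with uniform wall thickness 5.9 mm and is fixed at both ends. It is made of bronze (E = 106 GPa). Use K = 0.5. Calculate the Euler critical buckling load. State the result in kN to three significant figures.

Inner dimensions: h_i = 55.8 − 2×5.9 = 44.00 mm, b_i = 48.4 − 2×5.9 = 36.60 mm
Weak-axis I_min = (h_o·b_o³ − h_i·b_i³)/12 with b_o = 48.4, b_i = 36.60 mm (shorter outer/inner sides).
I_min = (55.8×48.4³ − 44.00×36.60³)/12 = 3.474×10^5 mm⁴
I = 3.474×10^5 mm⁴ = 3.474×10^-7 m⁴
Effective length L_e = K·L = 0.5 × 3.12 = 1.560 m
P_cr = π²EI / L_e² = π² × 106×10⁹ × 3.474×10^-7 / 1.560² = 1.494×10^5 N

P_cr ≈ 149 kN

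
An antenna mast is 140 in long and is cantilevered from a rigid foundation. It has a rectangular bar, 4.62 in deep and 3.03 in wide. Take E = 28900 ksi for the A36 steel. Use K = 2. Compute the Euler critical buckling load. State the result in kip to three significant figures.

Buckling occurs about the weak axis: I_min = h·b³/12 with b = 3.03 in (the shorter side).
I_min = 4.62×3.03³/12 = 10.71 in⁴
Effective length L_e = K·L = 2 × 140 = 280.0 in
P_cr = π²EI / L_e² = π² × 28900×10³ × 10.71 / 280.0² = 3.896×10^4 lb

P_cr ≈ 39.0 kip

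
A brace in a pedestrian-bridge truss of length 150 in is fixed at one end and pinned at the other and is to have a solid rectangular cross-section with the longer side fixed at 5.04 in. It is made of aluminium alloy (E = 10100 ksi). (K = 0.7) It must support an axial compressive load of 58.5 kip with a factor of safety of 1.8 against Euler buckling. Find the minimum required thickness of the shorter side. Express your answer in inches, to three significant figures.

b ≈ 3.03 in

Required P_cr = n·P = 1.8 × 58.5 = 105.3 kip
L_e = K·L = 0.7 × 150 = 105.0 in
Required I = P_cr·L_e²/(π²E) = 1.053×10^5 × 105.0² / (π² × 1.01×10^7) = 11.65 in⁴
Rectangle, weak axis: I_min = h·b³/12 with h = 5.04 in fixed  ⇒  b = (12I/h)^(1/3) = 3.03 in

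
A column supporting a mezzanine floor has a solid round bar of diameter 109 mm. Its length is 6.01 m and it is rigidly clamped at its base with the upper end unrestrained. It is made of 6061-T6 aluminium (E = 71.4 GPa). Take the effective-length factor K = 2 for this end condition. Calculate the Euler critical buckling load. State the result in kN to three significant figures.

P_cr ≈ 33.8 kN

I = πd⁴/64 = π×109⁴/64 = 6.929×10^6 mm⁴
I = 6.929×10^6 mm⁴ = 6.929×10^-6 m⁴
Effective length L_e = K·L = 2 × 6.01 = 12.02 m
P_cr = π²EI / L_e² = π² × 71.4×10⁹ × 6.929×10^-6 / 12.02² = 3.380×10^4 N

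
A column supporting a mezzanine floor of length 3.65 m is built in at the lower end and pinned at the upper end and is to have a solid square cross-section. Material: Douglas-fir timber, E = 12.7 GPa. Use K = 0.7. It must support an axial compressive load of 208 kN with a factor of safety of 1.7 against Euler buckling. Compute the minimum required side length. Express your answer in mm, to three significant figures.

a ≈ 122 mm

Required P_cr = n·P = 1.7 × 208 = 353.6 kN
L_e = K·L = 0.7 × 3.65 = 2.555 m
Required I = P_cr·L_e²/(π²E) = 3.536×10^5 × 2.555² / (π² × 1.27×10^10) = 1.842×10^-5 m⁴
I_req = 1.842×10^7 mm⁴
Solid square: I = a⁴/12  ⇒  a = (12I)^(1/4) = (12×1.842×10^7)^(1/4) = 122 mm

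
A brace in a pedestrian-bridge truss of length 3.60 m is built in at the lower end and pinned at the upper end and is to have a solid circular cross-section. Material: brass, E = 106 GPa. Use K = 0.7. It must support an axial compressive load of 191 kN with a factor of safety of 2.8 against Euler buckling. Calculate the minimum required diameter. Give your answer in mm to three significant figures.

d ≈ 90.2 mm

Required P_cr = n·P = 2.8 × 191 = 534.8 kN
L_e = K·L = 0.7 × 3.60 = 2.520 m
Required I = P_cr·L_e²/(π²E) = 5.348×10^5 × 2.520² / (π² × 1.06×10^11) = 3.246×10^-6 m⁴
I_req = 3.246×10^6 mm⁴
Solid circle: I = πd⁴/64  ⇒  d = (64I/π)^(1/4) = (64×3.246×10^6/π)^(1/4) = 90.2 mm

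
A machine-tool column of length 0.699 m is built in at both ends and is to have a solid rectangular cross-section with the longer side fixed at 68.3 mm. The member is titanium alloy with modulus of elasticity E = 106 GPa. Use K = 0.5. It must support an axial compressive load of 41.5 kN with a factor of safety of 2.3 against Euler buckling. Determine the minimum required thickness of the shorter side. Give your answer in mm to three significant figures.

Required P_cr = n·P = 2.3 × 41.5 = 95.45 kN
L_e = K·L = 0.5 × 0.699 = 0.3495 m
Required I = P_cr·L_e²/(π²E) = 9.545×10^4 × 0.3495² / (π² × 1.06×10^11) = 1.114×10^-8 m⁴
I_req = 1.114×10^4 mm⁴
Rectangle, weak axis: I_min = h·b³/12 with h = 68.3 mm fixed  ⇒  b = (12I/h)^(1/3) = 12.5 mm

b ≈ 12.5 mm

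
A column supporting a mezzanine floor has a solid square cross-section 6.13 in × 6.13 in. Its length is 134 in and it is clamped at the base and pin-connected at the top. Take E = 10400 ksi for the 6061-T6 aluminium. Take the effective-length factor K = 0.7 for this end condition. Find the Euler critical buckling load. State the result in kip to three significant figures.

I = a⁴/12 = 6.13⁴/12 = 117.7 in⁴
Effective length L_e = K·L = 0.7 × 134 = 93.80 in
P_cr = π²EI / L_e² = π² × 10400×10³ × 117.7 / 93.80² = 1.373×10^6 lb

P_cr ≈ 1370 kip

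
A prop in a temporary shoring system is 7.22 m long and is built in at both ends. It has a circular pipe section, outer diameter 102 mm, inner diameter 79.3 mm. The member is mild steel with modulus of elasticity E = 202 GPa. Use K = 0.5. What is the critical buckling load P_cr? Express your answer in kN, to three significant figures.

P_cr ≈ 516 kN

d_o = 102 mm, d_i = 79.3 mm
I = π(d_o⁴ − d_i⁴)/64 = π(102⁴ − 79.30⁴)/64 = 3.372×10^6 mm⁴
I = 3.372×10^6 mm⁴ = 3.372×10^-6 m⁴
Effective length L_e = K·L = 0.5 × 7.22 = 3.610 m
P_cr = π²EI / L_e² = π² × 202×10⁹ × 3.372×10^-6 / 3.610² = 5.159×10^5 N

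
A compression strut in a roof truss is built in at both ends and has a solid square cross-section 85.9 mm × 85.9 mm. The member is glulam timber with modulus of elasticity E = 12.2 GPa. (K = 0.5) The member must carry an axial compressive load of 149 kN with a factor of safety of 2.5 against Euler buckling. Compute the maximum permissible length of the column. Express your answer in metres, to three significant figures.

I = a⁴/12 = 85.9⁴/12 = 4.537×10^6 mm⁴
I = 4.537×10^-6 m⁴
Required critical load P_cr = n·P = 2.5 × 149 = 372.5 kN = 3.725×10^5 N
From P_cr = π²EI/(K·L)²:  L = (1/K)·√(π²EI/P_cr) = (1/0.5)·√(π²×1.22×10^10×4.537×10^-6/3.725×10^5)
L = 2.42 m

L_max ≈ 2.42 m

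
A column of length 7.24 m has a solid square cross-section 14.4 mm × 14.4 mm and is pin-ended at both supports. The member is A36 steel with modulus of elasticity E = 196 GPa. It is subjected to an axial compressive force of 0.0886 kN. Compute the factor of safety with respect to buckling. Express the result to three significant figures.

n ≈ 1.49

I = a⁴/12 = 14.4⁴/12 = 3.583×10^3 mm⁴
I = 3.583×10^3 mm⁴ = 3.583×10^-9 m⁴
Effective length L_e = K·L = 1 × 7.24 = 7.240 m
P_cr = π²EI / L_e² = π² × 196×10⁹ × 3.583×10^-9 / 7.240² = 132.2 N
Factor of safety n = P_cr / P = 0.13224 / 0.0886 = 1.49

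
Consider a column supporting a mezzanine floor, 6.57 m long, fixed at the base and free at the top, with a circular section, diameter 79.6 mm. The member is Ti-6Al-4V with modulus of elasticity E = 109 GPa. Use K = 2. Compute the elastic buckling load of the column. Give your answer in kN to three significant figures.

P_cr ≈ 12.3 kN

I = πd⁴/64 = π×79.6⁴/64 = 1.971×10^6 mm⁴
I = 1.971×10^6 mm⁴ = 1.971×10^-6 m⁴
Effective length L_e = K·L = 2 × 6.57 = 13.14 m
P_cr = π²EI / L_e² = π² × 109×10⁹ × 1.971×10^-6 / 13.14² = 1.228×10^4 N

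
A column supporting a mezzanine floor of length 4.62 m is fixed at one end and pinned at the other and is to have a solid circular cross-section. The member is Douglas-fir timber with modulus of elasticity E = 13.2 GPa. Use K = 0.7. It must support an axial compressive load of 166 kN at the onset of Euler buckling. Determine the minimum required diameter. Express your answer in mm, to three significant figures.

L_e = K·L = 0.7 × 4.62 = 3.234 m
Required I = P_cr·L_e²/(π²E) = 1.660×10^5 × 3.234² / (π² × 1.32×10^10) = 1.333×10^-5 m⁴
I_req = 1.333×10^7 mm⁴
Solid circle: I = πd⁴/64  ⇒  d = (64I/π)^(1/4) = (64×1.333×10^7/π)^(1/4) = 128 mm

d ≈ 128 mm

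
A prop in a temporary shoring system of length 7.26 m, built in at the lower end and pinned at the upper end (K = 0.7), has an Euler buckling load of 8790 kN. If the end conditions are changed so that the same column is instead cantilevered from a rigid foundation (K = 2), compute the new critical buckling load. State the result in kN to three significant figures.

P_cr ∝ 1/K², so P_cr,new = P_cr,old × (K_old/K_new)² = 8790 × (0.7/2)²
= 8790 × 0.1225 = 1080 kN

P_cr ≈ 1080 kN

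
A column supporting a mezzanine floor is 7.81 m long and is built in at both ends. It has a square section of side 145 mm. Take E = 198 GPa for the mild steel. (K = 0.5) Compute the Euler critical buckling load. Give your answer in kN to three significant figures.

P_cr ≈ 4720 kN

I = a⁴/12 = 145⁴/12 = 3.684×10^7 mm⁴
I = 3.684×10^7 mm⁴ = 3.684×10^-5 m⁴
Effective length L_e = K·L = 0.5 × 7.81 = 3.905 m
P_cr = π²EI / L_e² = π² × 198×10⁹ × 3.684×10^-5 / 3.905² = 4.721×10^6 N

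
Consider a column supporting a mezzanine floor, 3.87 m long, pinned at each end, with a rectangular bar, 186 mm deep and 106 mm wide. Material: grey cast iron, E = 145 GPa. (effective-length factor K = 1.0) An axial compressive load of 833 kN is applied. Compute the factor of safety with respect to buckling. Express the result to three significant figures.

n ≈ 2.12

Buckling occurs about the weak axis: I_min = h·b³/12 with b = 106 mm (the shorter side).
I_min = 186×106³/12 = 1.846×10^7 mm⁴
I = 1.846×10^7 mm⁴ = 1.846×10^-5 m⁴
Effective length L_e = K·L = 1 × 3.87 = 3.870 m
P_cr = π²EI / L_e² = π² × 145×10⁹ × 1.846×10^-5 / 3.870² = 1.764×10^6 N
Factor of safety n = P_cr / P = 1764.0 / 833 = 2.12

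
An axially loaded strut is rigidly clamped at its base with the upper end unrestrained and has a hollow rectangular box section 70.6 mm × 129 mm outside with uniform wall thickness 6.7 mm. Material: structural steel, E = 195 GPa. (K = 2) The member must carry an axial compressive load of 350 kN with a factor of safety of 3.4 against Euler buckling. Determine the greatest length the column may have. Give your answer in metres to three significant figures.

Inner dimensions: h_i = 129 − 2×6.7 = 115.6 mm, b_i = 70.6 − 2×6.7 = 57.20 mm
Weak-axis I_min = (h_o·b_o³ − h_i·b_i³)/12 with b_o = 70.6, b_i = 57.20 mm (shorter outer/inner sides).
I_min = (129×70.6³ − 115.6×57.20³)/12 = 1.980×10^6 mm⁴
I = 1.980×10^-6 m⁴
Required critical load P_cr = n·P = 3.4 × 350 = 1190 kN = 1.190×10^6 N
From P_cr = π²EI/(K·L)²:  L = (1/K)·√(π²EI/P_cr) = (1/2)·√(π²×1.95×10^11×1.980×10^-6/1.190×10^6)
L = 0.895 m

L_max ≈ 0.895 m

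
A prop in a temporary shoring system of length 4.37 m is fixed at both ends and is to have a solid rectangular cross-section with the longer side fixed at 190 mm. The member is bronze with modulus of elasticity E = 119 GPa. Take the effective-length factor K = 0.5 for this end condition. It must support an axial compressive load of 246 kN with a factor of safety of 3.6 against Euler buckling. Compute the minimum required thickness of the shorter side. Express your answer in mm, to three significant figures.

b ≈ 61.0 mm

Required P_cr = n·P = 3.6 × 246 = 885.6 kN
L_e = K·L = 0.5 × 4.37 = 2.185 m
Required I = P_cr·L_e²/(π²E) = 8.856×10^5 × 2.185² / (π² × 1.19×10^11) = 3.600×10^-6 m⁴
I_req = 3.600×10^6 mm⁴
Rectangle, weak axis: I_min = h·b³/12 with h = 190 mm fixed  ⇒  b = (12I/h)^(1/3) = 61.0 mm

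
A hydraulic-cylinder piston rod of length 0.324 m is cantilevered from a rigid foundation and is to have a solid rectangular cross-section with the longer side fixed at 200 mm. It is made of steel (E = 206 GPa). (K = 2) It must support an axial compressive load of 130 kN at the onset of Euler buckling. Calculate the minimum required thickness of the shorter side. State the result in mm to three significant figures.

b ≈ 11.7 mm

L_e = K·L = 2 × 0.324 = 0.6480 m
Required I = P_cr·L_e²/(π²E) = 1.300×10^5 × 0.6480² / (π² × 2.06×10^11) = 2.685×10^-8 m⁴
I_req = 2.685×10^4 mm⁴
Rectangle, weak axis: I_min = h·b³/12 with h = 200 mm fixed  ⇒  b = (12I/h)^(1/3) = 11.7 mm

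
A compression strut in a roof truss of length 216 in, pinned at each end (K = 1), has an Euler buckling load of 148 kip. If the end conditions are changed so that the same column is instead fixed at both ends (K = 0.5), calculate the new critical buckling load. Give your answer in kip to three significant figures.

P_cr ≈ 592 kip

P_cr ∝ 1/K², so P_cr,new = P_cr,old × (K_old/K_new)² = 148 × (1/0.5)²
= 148 × 4.000 = 592 kip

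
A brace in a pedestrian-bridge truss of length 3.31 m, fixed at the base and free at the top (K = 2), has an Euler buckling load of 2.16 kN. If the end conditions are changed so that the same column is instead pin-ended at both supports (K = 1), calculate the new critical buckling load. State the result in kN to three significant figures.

P_cr ≈ 8.64 kN

P_cr ∝ 1/K², so P_cr,new = P_cr,old × (K_old/K_new)² = 2.16 × (2/1)²
= 2.16 × 4.000 = 8.64 kN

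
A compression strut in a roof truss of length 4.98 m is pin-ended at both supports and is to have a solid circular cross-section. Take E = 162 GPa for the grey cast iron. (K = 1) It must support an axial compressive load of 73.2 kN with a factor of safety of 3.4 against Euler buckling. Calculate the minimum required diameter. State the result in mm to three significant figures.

Required P_cr = n·P = 3.4 × 73.2 = 248.9 kN
L_e = K·L = 1 × 4.98 = 4.980 m
Required I = P_cr·L_e²/(π²E) = 2.489×10^5 × 4.980² / (π² × 1.62×10^11) = 3.860×10^-6 m⁴
I_req = 3.860×10^6 mm⁴
Solid circle: I = πd⁴/64  ⇒  d = (64I/π)^(1/4) = (64×3.860×10^6/π)^(1/4) = 94.2 mm

d ≈ 94.2 mm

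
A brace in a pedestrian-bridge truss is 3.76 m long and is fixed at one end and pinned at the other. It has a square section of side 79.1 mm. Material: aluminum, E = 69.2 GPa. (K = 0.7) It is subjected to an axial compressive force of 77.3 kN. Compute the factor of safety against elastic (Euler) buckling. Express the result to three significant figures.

n ≈ 4.16

I = a⁴/12 = 79.1⁴/12 = 3.262×10^6 mm⁴
I = 3.262×10^6 mm⁴ = 3.262×10^-6 m⁴
Effective length L_e = K·L = 0.7 × 3.76 = 2.632 m
P_cr = π²EI / L_e² = π² × 69.2×10⁹ × 3.262×10^-6 / 2.632² = 3.216×10^5 N
Factor of safety n = P_cr / P = 321.63 / 77.3 = 4.16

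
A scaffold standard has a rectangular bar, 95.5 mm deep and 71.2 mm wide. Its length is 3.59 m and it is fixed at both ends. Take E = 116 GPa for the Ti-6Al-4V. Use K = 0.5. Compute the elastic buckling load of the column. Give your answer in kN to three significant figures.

Buckling occurs about the weak axis: I_min = h·b³/12 with b = 71.2 mm (the shorter side).
I_min = 95.5×71.2³/12 = 2.873×10^6 mm⁴
I = 2.873×10^6 mm⁴ = 2.873×10^-6 m⁴
Effective length L_e = K·L = 0.5 × 3.59 = 1.795 m
P_cr = π²EI / L_e² = π² × 116×10⁹ × 2.873×10^-6 / 1.795² = 1.021×10^6 N

P_cr ≈ 1020 kN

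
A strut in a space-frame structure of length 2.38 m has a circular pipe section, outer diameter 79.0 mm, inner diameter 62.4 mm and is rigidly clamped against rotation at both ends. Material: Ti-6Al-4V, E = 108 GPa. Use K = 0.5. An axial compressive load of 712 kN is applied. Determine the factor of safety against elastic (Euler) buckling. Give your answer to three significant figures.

n ≈ 1.23

d_o = 79.0 mm, d_i = 62.4 mm
I = π(d_o⁴ − d_i⁴)/64 = π(79.0⁴ − 62.40⁴)/64 = 1.168×10^6 mm⁴
I = 1.168×10^6 mm⁴ = 1.168×10^-6 m⁴
Effective length L_e = K·L = 0.5 × 2.38 = 1.190 m
P_cr = π²EI / L_e² = π² × 108×10⁹ × 1.168×10^-6 / 1.190² = 8.790×10^5 N
Factor of safety n = P_cr / P = 878.96 / 712 = 1.23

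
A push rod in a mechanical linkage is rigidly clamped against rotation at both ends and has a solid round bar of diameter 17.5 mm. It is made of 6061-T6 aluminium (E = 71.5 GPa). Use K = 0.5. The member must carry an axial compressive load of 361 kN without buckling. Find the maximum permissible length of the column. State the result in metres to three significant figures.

L_max ≈ 0.190 m

I = πd⁴/64 = π×17.5⁴/64 = 4.604×10^3 mm⁴
I = 4.604×10^-9 m⁴
At the buckling limit P_cr = P = 3.610×10^5 N
From P_cr = π²EI/(K·L)²:  L = (1/K)·√(π²EI/P_cr) = (1/0.5)·√(π²×7.15×10^10×4.604×10^-9/3.610×10^5)
L = 0.190 m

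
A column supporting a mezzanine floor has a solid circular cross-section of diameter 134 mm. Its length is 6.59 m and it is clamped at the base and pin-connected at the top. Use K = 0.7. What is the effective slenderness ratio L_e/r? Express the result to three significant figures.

For a solid circle r = d/4 = 134/4 = 33.50 mm
L_e = K·L = 0.7 × 6.59 m = 4.613 m = 4613.0 mm
λ = L_e / r_min = 4613.0 / 33.50 = 138

λ ≈ 138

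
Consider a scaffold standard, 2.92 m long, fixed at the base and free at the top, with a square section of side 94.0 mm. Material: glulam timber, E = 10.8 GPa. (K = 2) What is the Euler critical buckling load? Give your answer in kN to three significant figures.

P_cr ≈ 20.3 kN

I = a⁴/12 = 94.0⁴/12 = 6.506×10^6 mm⁴
I = 6.506×10^6 mm⁴ = 6.506×10^-6 m⁴
Effective length L_e = K·L = 2 × 2.92 = 5.840 m
P_cr = π²EI / L_e² = π² × 10.8×10⁹ × 6.506×10^-6 / 5.840² = 2.033×10^4 N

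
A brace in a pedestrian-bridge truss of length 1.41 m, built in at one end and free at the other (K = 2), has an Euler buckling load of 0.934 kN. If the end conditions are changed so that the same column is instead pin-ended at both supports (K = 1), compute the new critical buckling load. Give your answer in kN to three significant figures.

P_cr ≈ 3.74 kN

P_cr ∝ 1/K², so P_cr,new = P_cr,old × (K_old/K_new)² = 0.934 × (2/1)²
= 0.934 × 4.000 = 3.74 kN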